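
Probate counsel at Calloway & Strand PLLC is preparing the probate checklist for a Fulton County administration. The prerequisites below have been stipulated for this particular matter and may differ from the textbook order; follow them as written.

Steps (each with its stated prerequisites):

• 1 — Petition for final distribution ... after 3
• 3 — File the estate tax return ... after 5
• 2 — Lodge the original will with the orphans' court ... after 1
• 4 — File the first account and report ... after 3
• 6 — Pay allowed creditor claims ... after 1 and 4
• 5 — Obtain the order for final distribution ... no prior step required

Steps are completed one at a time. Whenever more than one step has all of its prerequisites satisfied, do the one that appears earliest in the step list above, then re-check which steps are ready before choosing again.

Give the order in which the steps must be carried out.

Only 5 has no prerequisites, so it is first.
3 needed 5, now all done → 3.
Now 1 and 4 have their prerequisites met. 1 is listed earlier, so 1 next.
2 and 4 are both available; 2 is listed earlier → 2.
4 needed 3, now all done → 4.
6 needed 1 and 4, now all done → 6.

5 3 1 2 4 6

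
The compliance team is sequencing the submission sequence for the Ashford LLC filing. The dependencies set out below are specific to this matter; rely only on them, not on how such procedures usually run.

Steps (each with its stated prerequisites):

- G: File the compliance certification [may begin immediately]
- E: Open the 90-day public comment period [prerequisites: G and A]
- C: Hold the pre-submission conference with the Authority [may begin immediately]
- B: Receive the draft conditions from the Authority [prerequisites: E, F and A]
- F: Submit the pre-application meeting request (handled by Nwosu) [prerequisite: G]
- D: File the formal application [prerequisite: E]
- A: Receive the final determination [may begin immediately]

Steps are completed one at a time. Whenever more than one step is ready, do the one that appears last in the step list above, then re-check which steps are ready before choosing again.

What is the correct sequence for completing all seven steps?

A → C → G → F → E → D → B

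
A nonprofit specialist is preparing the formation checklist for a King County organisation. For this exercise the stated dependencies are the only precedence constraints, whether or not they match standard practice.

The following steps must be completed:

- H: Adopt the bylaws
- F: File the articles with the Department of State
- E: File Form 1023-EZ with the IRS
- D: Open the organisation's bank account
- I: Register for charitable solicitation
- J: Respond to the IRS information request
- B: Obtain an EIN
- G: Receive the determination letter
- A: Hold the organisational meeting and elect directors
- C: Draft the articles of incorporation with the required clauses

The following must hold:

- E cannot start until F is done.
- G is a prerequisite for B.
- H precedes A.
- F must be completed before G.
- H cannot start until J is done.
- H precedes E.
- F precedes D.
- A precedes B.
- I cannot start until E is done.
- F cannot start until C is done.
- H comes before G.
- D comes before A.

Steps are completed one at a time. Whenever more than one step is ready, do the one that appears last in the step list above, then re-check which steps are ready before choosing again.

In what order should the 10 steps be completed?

Nothing is required for C and J. C is listed later → C first.
F now also ready, so the ready set is {J, F}; J is listed later → J.
Now F and H have their prerequisites met. F is listed later, so F next.
D and H are both available; D is listed later → D.
Next only H has its prerequisites met → H.
Ready: A, G and E. A is listed later → A.
G and E are both available; G is listed later → G.
Now B and E have their prerequisites met. B is listed later, so B next.
E needed F and H, now all done → E.
I needed E, now all done → I.

C, J, F, D, H, A, G, B, E, I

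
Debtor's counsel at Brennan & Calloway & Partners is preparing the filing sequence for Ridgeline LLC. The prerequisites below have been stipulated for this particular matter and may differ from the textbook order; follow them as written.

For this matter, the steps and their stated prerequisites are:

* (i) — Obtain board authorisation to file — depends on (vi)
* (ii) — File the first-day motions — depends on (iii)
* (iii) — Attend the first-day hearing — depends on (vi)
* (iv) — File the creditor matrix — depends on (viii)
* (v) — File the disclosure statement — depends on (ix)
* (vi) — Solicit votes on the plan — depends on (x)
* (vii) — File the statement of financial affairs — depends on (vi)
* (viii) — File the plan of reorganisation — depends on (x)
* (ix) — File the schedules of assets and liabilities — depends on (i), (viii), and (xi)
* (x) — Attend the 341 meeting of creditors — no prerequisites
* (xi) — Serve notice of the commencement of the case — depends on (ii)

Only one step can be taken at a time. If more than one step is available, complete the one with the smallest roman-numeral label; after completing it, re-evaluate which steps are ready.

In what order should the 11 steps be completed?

Only (x) has no prerequisites, so it is first.
(vi) and (viii) are both available; (vi) has the earlier label → (vi).
Now (i), (iii), (vii) and (viii) have their prerequisites met. (i) has the earlier label, so (i) next.
(iii), (vii) and (viii) are all available; (iii) has the earlier label → (iii).
Now (ii), (vii) and (viii) have their prerequisites met. (ii) has the earlier label, so (ii) next.
(xi) now also ready, so the ready set is {(vii), (viii), (xi)}; (vii) has the earlier label → (vii).
(viii) and (xi) are both available; (viii) has the earlier label → (viii).
(iv) and (xi) are both available; (iv) has the earlier label → (iv).
Next only (xi) has its prerequisites met → (xi).
Next only (ix) has its prerequisites met → (ix).
(v) needed (ix), now all done → (v).

(x), (vi), (i), (iii), (ii), (vii), (viii), (iv), (xi), (ix), (v)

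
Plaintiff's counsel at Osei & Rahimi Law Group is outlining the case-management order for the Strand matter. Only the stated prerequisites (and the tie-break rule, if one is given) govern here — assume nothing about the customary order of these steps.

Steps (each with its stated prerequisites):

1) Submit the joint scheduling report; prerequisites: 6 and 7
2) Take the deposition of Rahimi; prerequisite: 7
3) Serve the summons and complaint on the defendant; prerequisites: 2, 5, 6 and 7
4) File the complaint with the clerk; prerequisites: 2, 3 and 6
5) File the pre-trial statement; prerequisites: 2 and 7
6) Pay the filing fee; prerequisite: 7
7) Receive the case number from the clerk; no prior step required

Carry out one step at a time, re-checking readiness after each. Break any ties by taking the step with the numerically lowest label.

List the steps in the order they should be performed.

7 is the only step with nothing outstanding, so it goes first.
Ready: 2 and 6. 2 has the earlier label → 2.
5 now also ready, so the ready set is {5, 6}; 5 has the earlier label → 5.
That leaves 6 as the only ready step → 6.
Ready: 1 and 3. 1 has the earlier label → 1.
3 is the only step now ready → 3.
4 needed 2, 3 and 6, now all done → 4.

7 2 5 6 1 3 4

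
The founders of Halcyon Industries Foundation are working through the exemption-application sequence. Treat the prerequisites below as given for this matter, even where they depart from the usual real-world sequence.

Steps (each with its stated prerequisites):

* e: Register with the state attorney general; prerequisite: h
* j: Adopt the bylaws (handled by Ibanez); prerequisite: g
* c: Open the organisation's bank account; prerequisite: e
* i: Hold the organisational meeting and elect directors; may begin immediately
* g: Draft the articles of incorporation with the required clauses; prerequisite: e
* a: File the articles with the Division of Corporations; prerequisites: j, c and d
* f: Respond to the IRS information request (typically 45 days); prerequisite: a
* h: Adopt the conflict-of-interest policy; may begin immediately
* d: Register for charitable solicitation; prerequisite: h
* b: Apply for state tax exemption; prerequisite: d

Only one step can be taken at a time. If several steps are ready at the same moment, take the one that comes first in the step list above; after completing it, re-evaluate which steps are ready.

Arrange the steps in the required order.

i, h, e, c, g, j, d, a, f, b

i and h have no prerequisites; i is listed earlier, so i is first.
Next only h has its prerequisites met → h.
e and d are both available; e is listed earlier → e.
Ready: c, g and d. c is listed earlier → c.
g and d are both available; g is listed earlier → g.
j now also ready, so the ready set is {j, d}; j is listed earlier → j.
Next only d has its prerequisites met → d.
Ready: a and b. a is listed earlier → a.
f now also ready, so the ready set is {f, b}; f is listed earlier → f.
Next only b has its prerequisites met → b.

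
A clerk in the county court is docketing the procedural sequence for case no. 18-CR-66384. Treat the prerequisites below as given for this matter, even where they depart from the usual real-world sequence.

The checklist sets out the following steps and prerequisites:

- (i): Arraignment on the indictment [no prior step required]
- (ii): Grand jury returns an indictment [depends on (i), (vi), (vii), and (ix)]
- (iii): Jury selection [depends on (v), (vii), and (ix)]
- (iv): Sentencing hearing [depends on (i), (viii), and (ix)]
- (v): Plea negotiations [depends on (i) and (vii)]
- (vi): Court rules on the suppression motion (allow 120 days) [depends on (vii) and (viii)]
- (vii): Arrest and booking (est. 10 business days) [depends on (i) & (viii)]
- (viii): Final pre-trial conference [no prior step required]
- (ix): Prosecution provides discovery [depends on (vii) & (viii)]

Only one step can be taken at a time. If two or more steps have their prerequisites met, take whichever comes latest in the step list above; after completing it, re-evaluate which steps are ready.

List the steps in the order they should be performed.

Nothing is required for (viii) and (i). (viii) is listed later → (viii) first.
That leaves (i) as the only ready step → (i).
(vii) needed (viii) and (i), now all done → (vii).
Ready: (ix), (vi) and (v). (ix) is listed later → (ix).
(vi), (v) and (iv) are all available; (vi) is listed later → (vi).
Now (v), (iv) and (ii) have their prerequisites met. (v) is listed later, so (v) next.
Now (iv), (iii) and (ii) have their prerequisites met. (iv) is listed later, so (iv) next.
(iii) and (ii) are both available; (iii) is listed later → (iii).
That leaves (ii) as the only ready step → (ii).

(viii), (i), (vii), (ix), (vi), (v), (iv), (iii), (ii)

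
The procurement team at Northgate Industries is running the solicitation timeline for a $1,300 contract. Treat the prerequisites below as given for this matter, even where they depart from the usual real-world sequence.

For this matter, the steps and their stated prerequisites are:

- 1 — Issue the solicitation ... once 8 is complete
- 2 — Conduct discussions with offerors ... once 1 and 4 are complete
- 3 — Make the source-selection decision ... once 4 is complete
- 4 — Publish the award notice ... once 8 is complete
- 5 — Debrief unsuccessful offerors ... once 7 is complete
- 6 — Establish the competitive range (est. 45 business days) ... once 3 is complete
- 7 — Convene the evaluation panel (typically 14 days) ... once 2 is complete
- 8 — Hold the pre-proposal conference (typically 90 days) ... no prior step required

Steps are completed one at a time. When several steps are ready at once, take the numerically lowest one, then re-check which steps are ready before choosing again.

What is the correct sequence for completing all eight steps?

8 → 1 → 4 → 2 → 3 → 6 → 7 → 5

8 is the only step with nothing outstanding, so it goes first.
1 and 4 are both available; 1 has the earlier label → 1.
4 needed 8, now all done → 4.
Now 2 and 3 have their prerequisites met. 2 has the earlier label, so 2 next.
Now 3 and 7 have their prerequisites met. 3 has the earlier label, so 3 next.
6 and 7 are both available; 6 has the earlier label → 6.
7 needed 2, now all done → 7.
Next only 5 has its prerequisites met → 5.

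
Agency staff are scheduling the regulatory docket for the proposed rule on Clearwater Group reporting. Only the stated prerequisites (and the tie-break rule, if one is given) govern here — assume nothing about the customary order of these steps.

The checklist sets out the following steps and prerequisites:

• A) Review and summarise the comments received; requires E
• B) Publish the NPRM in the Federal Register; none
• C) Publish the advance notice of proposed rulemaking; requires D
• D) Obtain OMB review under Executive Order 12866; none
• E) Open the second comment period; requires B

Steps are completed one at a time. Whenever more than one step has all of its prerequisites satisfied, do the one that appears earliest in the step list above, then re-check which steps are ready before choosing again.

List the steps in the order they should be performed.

B and D have no prerequisites; B is listed earlier, so B is first.
Now D and E have their prerequisites met. D is listed earlier, so D next.
C now also ready, so the ready set is {C, E}; C is listed earlier → C.
E needed B, now all done → E.
A needed E, now all done → A.

B D C E A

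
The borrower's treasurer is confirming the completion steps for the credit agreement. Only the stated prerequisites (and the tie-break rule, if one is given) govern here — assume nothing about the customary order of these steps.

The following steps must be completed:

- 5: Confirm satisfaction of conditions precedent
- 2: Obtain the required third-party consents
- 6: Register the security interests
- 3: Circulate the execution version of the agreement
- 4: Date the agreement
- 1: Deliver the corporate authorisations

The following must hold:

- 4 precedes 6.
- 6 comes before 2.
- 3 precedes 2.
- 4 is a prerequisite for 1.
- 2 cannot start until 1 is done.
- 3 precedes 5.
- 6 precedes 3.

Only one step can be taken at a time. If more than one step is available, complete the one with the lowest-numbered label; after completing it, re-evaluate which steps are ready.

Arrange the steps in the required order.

4 1 6 3 2 5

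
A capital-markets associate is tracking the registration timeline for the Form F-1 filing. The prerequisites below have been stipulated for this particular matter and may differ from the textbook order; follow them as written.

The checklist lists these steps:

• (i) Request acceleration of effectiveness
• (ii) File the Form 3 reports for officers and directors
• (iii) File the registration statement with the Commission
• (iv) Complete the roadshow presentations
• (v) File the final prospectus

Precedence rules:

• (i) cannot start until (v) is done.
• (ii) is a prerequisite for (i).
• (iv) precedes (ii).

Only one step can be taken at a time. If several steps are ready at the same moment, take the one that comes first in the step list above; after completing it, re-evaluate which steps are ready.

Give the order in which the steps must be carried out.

(iii), (iv), (ii), (v), (i)

(iii), (iv) and (v) have no prerequisites; (iii) is listed earlier, so (iii) is first.
Ready: (iv) and (v). (iv) is listed earlier → (iv).
(ii) and (v) are both available; (ii) is listed earlier → (ii).
Next only (v) has its prerequisites met → (v).
(i) is the only step now ready → (i).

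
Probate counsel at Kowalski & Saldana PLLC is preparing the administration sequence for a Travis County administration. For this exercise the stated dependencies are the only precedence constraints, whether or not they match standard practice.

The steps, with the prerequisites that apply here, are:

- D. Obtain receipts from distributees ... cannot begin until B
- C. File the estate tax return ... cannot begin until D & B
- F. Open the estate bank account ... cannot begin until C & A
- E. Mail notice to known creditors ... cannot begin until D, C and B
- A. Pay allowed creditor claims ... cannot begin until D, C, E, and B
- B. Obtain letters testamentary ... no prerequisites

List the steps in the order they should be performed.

B D C E A F

Only B has no prerequisites, so it is first.
D needed B, now all done → D.
Next only C has its prerequisites met → C.
E needed D, C and B, now all done → E.
A is the only step now ready → A.
F needed C and A, now all done → F.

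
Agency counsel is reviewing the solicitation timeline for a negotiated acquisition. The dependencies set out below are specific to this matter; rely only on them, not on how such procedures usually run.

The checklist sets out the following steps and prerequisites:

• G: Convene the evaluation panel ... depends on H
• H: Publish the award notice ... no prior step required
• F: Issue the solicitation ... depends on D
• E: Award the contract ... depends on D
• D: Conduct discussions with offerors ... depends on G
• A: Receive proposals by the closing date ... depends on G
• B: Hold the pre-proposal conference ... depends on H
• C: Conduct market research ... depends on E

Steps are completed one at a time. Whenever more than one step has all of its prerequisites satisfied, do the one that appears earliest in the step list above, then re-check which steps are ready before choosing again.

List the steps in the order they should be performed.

H → G → D → F → E → A → B → C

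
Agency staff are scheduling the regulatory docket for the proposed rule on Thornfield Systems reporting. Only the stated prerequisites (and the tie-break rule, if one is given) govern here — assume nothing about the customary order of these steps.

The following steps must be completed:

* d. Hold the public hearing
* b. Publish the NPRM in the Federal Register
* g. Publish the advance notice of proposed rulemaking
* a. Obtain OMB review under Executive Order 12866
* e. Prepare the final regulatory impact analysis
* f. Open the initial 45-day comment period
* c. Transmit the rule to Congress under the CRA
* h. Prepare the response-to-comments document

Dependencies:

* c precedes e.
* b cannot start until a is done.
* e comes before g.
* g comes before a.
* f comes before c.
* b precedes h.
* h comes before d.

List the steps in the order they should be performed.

f is the only step with nothing outstanding, so it goes first.
c is the only step now ready → c.
Next only e has its prerequisites met → e.
That leaves g as the only ready step → g.
That leaves a as the only ready step → a.
That leaves b as the only ready step → b.
h is the only step now ready → h.
d needed h, now all done → d.

f → c → e → g → a → b → h → d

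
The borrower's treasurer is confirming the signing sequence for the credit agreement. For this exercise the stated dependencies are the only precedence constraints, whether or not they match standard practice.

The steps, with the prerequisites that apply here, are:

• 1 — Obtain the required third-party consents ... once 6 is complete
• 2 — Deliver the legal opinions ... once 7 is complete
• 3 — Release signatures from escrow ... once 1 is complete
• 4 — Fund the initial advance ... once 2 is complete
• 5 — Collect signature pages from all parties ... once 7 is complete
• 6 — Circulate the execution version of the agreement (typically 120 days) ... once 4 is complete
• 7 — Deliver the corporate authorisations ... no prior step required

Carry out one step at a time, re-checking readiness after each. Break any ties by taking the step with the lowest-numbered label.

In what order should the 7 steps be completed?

7, 2, 4, 5, 6, 1, 3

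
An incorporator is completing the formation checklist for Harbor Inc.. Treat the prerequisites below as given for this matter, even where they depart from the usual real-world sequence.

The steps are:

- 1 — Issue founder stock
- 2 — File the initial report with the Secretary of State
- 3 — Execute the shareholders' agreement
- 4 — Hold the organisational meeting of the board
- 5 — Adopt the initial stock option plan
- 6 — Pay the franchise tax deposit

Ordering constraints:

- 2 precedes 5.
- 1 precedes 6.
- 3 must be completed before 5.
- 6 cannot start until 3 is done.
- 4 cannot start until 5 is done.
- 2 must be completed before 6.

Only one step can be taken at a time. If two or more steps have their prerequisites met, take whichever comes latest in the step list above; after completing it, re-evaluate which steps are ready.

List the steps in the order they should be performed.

3, 2, 5, 4, 1, 6

Nothing is required for 3, 2 and 1. 3 is listed later → 3 first.
Now 2 and 1 have their prerequisites met. 2 is listed later, so 2 next.
5 now also ready, so the ready set is {5, 1}; 5 is listed later → 5.
Ready: 4 and 1. 4 is listed later → 4.
That leaves 1 as the only ready step → 1.
6 needed 3, 2 and 1, now all done → 6.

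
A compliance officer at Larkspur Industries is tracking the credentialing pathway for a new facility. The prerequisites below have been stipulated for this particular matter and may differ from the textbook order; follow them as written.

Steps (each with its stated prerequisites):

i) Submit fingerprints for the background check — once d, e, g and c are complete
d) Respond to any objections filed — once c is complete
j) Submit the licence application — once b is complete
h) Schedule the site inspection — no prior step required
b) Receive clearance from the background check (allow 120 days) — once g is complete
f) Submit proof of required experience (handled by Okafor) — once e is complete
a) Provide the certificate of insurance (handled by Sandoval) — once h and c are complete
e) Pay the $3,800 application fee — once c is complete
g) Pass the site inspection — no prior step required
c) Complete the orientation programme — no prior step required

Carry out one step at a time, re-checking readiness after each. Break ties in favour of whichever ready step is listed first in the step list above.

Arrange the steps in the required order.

h → g → b → j → c → d → a → e → i → f

h, g and c have no prerequisites; h is listed earlier, so h is first.
g and c are both available; g is listed earlier → g.
b now also ready, so the ready set is {b, c}; b is listed earlier → b.
Ready: j and c. j is listed earlier → j.
That leaves c as the only ready step → c.
d, a and e are all available; d is listed earlier → d.
a and e are both available; a is listed earlier → a.
e needed c, now all done → e.
Now i and f have their prerequisites met. i is listed earlier, so i next.
f needed e, now all done → f.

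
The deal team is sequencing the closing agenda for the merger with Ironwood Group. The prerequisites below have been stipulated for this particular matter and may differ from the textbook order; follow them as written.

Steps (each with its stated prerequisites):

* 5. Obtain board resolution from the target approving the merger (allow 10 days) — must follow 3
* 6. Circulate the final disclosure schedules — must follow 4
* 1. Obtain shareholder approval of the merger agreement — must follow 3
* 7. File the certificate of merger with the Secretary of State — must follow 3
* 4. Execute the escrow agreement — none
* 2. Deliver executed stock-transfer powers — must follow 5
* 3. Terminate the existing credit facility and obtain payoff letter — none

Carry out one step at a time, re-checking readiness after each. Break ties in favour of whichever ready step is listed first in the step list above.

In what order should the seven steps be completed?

4, 6, 3, 5, 1, 7, 2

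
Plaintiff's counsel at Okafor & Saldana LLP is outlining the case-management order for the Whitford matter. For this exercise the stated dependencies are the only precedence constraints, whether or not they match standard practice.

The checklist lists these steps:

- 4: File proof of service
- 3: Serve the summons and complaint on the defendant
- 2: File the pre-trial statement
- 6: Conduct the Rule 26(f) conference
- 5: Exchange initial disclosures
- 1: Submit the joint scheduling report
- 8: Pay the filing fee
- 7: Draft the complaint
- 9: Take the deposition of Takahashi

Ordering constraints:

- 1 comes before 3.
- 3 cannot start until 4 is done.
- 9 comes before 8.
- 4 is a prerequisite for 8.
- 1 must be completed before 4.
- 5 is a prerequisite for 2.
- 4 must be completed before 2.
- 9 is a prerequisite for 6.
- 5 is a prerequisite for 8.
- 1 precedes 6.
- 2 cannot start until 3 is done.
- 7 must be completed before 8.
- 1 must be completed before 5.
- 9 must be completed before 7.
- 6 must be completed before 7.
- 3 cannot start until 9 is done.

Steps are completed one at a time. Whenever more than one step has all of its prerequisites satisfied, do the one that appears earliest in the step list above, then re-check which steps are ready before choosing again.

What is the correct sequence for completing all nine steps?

1 and 9 have no prerequisites; 1 is listed earlier, so 1 is first.
Now 4, 5 and 9 have their prerequisites met. 4 is listed earlier, so 4 next.
Now 5 and 9 have their prerequisites met. 5 is listed earlier, so 5 next.
9 is the only step now ready → 9.
Now 3 and 6 have their prerequisites met. 3 is listed earlier, so 3 next.
Now 2 and 6 have their prerequisites met. 2 is listed earlier, so 2 next.
Next only 6 has its prerequisites met → 6.
That leaves 7 as the only ready step → 7.
That leaves 8 as the only ready step → 8.

1 → 4 → 5 → 9 → 3 → 2 → 6 → 7 → 8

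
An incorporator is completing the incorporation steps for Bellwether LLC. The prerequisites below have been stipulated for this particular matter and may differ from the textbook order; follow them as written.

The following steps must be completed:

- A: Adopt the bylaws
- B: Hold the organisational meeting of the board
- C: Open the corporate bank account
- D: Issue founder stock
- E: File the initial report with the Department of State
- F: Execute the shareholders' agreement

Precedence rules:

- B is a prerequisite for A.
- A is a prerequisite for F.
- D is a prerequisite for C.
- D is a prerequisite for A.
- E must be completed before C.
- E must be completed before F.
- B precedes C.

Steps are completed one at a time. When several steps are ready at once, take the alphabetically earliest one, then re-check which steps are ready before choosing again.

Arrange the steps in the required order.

Nothing is required for B, D and E. B has the earlier label → B first.
Now D and E have their prerequisites met. D has the earlier label, so D next.
Ready: A and E. A has the earlier label → A.
Next only E has its prerequisites met → E.
Ready: C and F. C has the earlier label → C.
F is the only step now ready → F.

B, D, A, E, C, F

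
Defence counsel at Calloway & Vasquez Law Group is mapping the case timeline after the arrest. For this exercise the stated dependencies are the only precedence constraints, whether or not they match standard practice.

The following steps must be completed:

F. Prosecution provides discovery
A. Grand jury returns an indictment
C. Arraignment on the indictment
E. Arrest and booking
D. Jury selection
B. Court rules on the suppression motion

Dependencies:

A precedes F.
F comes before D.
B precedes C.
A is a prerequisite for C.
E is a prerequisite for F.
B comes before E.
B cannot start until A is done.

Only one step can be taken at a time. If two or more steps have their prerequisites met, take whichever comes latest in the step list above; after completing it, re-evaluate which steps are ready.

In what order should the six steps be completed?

A, B, E, C, F, D

Only A has no prerequisites, so it is first.
B is the only step now ready → B.
Ready: E and C. E is listed later → E.
F now also ready, so the ready set is {C, F}; C is listed later → C.
F needed E and A, now all done → F.
D needed F, now all done → D.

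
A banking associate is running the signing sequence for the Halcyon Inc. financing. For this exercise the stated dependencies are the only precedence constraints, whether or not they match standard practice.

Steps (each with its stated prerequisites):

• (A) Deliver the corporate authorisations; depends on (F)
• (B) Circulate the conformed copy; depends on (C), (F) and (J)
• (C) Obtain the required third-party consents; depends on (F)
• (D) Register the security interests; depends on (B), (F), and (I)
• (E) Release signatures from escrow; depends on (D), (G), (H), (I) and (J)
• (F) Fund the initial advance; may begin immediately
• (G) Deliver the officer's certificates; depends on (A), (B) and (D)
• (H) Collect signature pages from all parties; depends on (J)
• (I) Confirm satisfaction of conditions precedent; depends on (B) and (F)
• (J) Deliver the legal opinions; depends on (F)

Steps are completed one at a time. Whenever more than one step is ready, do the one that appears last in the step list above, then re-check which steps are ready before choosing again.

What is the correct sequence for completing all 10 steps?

(F) has no prerequisites → (F) first.
Now (J), (C) and (A) have their prerequisites met. (J) is listed later, so (J) next.
(H) now also ready, so the ready set is {(H), (C), (A)}; (H) is listed later → (H).
Ready: (C) and (A). (C) is listed later → (C).
(B) now also ready, so the ready set is {(B), (A)}; (B) is listed later → (B).
(I) now also ready, so the ready set is {(I), (A)}; (I) is listed later → (I).
Now (D) and (A) have their prerequisites met. (D) is listed later, so (D) next.
(A) is the only step now ready → (A).
(G) needed (D), (B) and (A), now all done → (G).
(E) needed (J), (I), (H), (G) and (D), now all done → (E).

(F) (J) (H) (C) (B) (I) (D) (A) (G) (E)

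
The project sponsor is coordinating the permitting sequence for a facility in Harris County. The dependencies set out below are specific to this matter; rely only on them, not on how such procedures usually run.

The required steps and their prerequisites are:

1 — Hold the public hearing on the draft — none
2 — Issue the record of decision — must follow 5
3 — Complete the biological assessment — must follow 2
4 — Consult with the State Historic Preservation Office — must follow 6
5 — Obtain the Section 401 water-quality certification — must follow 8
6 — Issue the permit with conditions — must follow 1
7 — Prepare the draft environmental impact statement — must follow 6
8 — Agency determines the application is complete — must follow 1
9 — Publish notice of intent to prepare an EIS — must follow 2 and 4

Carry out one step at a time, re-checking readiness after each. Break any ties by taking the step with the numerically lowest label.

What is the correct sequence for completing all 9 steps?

1, 6, 4, 7, 8, 5, 2, 3, 9

1 is the only step with nothing outstanding, so it goes first.
Now 6 and 8 have their prerequisites met. 6 has the earlier label, so 6 next.
4, 7 and 8 are all available; 4 has the earlier label → 4.
7 and 8 are both available; 7 has the earlier label → 7.
Next only 8 has its prerequisites met → 8.
5 is the only step now ready → 5.
2 needed 5, now all done → 2.
3 and 9 are both available; 3 has the earlier label → 3.
9 is the only step now ready → 9.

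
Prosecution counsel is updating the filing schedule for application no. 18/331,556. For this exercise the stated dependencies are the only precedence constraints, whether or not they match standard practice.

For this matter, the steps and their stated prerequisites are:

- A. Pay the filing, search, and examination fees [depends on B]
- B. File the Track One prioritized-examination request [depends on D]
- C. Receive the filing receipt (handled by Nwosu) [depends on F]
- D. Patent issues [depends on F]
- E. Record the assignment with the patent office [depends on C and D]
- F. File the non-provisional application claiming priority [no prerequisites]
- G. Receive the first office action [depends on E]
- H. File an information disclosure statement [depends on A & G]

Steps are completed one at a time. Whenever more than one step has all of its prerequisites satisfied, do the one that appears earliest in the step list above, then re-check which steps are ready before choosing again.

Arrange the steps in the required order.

Only F has no prerequisites, so it is first.
C and D are both available; C is listed earlier → C.
D needed F, now all done → D.
B and E are both available; B is listed earlier → B.
Now A and E have their prerequisites met. A is listed earlier, so A next.
E is the only step now ready → E.
Next only G has its prerequisites met → G.
H is the only step now ready → H.

F, C, D, B, A, E, G, H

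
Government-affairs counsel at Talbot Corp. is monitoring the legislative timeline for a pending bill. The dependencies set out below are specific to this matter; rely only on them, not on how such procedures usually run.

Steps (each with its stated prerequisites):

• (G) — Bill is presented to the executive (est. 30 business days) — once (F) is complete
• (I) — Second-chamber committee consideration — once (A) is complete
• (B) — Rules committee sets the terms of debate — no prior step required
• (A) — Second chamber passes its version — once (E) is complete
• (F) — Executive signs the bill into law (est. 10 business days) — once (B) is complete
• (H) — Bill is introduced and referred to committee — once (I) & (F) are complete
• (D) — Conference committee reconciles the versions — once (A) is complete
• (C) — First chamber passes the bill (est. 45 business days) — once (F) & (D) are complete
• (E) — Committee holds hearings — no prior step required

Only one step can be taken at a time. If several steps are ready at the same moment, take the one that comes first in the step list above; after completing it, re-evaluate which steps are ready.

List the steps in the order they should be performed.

(B), (F), (G), (E), (A), (I), (H), (D), (C)

(B) and (E) have no prerequisites; (B) is listed earlier, so (B) is first.
Ready: (F) and (E). (F) is listed earlier → (F).
(G) now also ready, so the ready set is {(G), (E)}; (G) is listed earlier → (G).
(E) is the only step now ready → (E).
(A) needed (E), now all done → (A).
(I) and (D) are both available; (I) is listed earlier → (I).
(H) now also ready, so the ready set is {(H), (D)}; (H) is listed earlier → (H).
Next only (D) has its prerequisites met → (D).
(C) needed (F) and (D), now all done → (C).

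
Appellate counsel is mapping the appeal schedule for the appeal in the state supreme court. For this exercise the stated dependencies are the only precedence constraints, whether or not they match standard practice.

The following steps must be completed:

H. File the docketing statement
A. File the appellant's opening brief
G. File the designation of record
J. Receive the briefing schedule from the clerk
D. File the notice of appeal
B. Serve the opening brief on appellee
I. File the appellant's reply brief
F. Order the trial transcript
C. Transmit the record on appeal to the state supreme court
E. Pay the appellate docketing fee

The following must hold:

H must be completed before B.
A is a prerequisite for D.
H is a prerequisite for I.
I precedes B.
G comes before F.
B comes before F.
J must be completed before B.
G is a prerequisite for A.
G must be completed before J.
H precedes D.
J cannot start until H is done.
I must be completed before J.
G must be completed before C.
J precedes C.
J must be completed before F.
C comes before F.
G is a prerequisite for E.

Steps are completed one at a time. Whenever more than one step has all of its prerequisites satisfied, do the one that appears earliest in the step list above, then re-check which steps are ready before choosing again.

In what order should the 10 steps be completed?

H and G have no prerequisites; H is listed earlier, so H is first.
Now G and I have their prerequisites met. G is listed earlier, so G next.
Ready: A, I and E. A is listed earlier → A.
D, I and E are all available; D is listed earlier → D.
Now I and E have their prerequisites met. I is listed earlier, so I next.
Now J and E have their prerequisites met. J is listed earlier, so J next.
B and C now also ready, so the ready set is {B, C, E}; B is listed earlier → B.
Now C and E have their prerequisites met. C is listed earlier, so C next.
F and E are both available; F is listed earlier → F.
E is the only step now ready → E.

H, G, A, D, I, J, B, C, F, E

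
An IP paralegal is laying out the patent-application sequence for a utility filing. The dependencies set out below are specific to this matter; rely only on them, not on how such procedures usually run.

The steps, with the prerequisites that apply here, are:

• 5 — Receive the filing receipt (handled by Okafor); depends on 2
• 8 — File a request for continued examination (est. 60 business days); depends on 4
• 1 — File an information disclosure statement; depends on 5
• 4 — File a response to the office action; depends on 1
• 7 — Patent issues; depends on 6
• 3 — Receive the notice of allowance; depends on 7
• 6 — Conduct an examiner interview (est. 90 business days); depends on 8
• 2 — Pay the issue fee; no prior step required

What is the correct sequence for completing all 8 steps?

Only 2 has no prerequisites, so it is first.
5 needed 2, now all done → 5.
1 needed 5, now all done → 1.
4 is the only step now ready → 4.
That leaves 8 as the only ready step → 8.
That leaves 6 as the only ready step → 6.
Next only 7 has its prerequisites met → 7.
3 needed 7, now all done → 3.

2 5 1 4 8 6 7 3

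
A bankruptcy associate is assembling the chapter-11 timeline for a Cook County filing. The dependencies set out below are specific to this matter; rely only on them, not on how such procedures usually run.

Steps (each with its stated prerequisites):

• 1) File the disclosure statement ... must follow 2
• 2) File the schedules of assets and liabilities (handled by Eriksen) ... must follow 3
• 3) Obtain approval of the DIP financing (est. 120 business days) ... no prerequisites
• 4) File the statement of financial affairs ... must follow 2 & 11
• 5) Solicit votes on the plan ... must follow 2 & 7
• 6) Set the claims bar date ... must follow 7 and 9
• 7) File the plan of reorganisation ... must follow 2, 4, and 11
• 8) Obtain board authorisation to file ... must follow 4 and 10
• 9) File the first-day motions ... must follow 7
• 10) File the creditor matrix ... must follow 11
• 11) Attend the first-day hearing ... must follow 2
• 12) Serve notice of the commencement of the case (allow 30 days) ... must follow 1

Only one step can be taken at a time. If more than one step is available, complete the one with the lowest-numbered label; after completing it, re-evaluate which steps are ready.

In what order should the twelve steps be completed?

3, 2, 1, 11, 4, 7, 5, 9, 6, 10, 8, 12

Only 3 has no prerequisites, so it is first.
2 needed 3, now all done → 2.
Now 1 and 11 have their prerequisites met. 1 has the earlier label, so 1 next.
Now 11 and 12 have their prerequisites met. 11 has the earlier label, so 11 next.
4 and 10 now also ready, so the ready set is {4, 10, 12}; 4 has the earlier label → 4.
Ready: 7, 10 and 12. 7 has the earlier label → 7.
5 and 9 now also ready, so the ready set is {5, 9, 10, 12}; 5 has the earlier label → 5.
9, 10 and 12 are all available; 9 has the earlier label → 9.
6 now also ready, so the ready set is {6, 10, 12}; 6 has the earlier label → 6.
Now 10 and 12 have their prerequisites met. 10 has the earlier label, so 10 next.
Ready: 8 and 12. 8 has the earlier label → 8.
12 needed 1, now all done → 12.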